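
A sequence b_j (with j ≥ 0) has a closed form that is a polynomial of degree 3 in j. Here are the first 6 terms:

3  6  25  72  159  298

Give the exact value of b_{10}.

2193

1st diffs: 3, 19, 47, 87, 139.
2nd diffs: 16, 28, 40, 52.
3rd diffs: 12, 12, 12 (constant).
So b_j = 2j^3 + 2j^2 - j + 3.
Evaluating at j = 10 gives b_{10} = 2193.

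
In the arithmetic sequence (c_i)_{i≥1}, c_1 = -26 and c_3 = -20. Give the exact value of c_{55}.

Common difference d = (-20 - (-26)) / (3 - 1) = 3.
c_i = -26 + (i - 1)·3.
c_{55} = -26 + 54·3 = 136.

136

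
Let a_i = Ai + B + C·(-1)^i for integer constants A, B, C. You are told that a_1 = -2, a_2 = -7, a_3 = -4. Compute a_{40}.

-45

Write the equations: A + B - C = -2; 2A + B + C = -7; 3A + B - C = -4.
Subtracting the first from the second: A + 2C = -5.
Subtracting the second from the third: A - 2C = 3.
Solving: C = -2, A = -1, then B = -3.
Therefore a_{40} = -40 + (-3) + (-2)·1 = -45.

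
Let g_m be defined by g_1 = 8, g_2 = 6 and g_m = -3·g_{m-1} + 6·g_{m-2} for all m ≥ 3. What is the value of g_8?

Applying the relation repeatedly:
g_3 = 30, g_4 = -54, g_5 = 342, g_6 = -1350, g_7 = 6102, g_8 = -26406.

-26406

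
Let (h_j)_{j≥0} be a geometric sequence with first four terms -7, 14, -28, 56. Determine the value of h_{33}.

Common ratio r = -2.
h_j = (-7)·(-2)^(j-0).
h_{33} = (-7)·(-2)^33 = 60129542144.

60129542144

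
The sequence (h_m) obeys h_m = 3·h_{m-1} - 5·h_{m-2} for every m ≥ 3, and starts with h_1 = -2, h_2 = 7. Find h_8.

-1217

Compute successive terms:
h_3 = 31; h_4 = 58; h_5 = 19; h_6 = -233; h_7 = -794; h_8 = -1217.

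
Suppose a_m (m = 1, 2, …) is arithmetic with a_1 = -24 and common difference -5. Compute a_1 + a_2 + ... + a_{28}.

a_m = -24 + (m - 1)·(-5).
a_{28} = -159; S = 28·(-24 + (-159))/2 = -2562.

-2562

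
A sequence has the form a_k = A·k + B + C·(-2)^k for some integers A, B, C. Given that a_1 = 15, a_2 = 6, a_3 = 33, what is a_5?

87

The three given values yield: A + B - 2C = 15; 2A + B + 4C = 6; 3A + B - 8C = 33.
Subtracting the first from the second: A + 6C = -9.
Subtracting the second from the third: A - 12C = 27.
Solving: C = -2, A = 3, then B = 8.
Hence a_5 = 3·5 + 8 + (-2)·(-32) = 87.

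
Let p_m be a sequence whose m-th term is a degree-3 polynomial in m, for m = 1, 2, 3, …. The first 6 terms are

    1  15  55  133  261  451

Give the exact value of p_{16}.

1st diffs: 14, 40, 78, 128, 190.
2nd diffs: 26, 38, 50, 62.
3rd diffs: 12, 12, 12 (constant).
Newton forward-difference form: p_m = 1 + 14·C(m-1,1) + 26·C(m-1,2) + 12·C(m-1,3).
At m = 16: m-1 = 15, so p_{16} = 1 + 210 + 2730 + 5460 = 8401.

8401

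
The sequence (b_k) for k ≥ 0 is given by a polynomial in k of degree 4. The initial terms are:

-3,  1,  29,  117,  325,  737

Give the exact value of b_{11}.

1st diffs: 4, 28, 88, 208, 412.
2nd diffs: 24, 60, 120, 204.
3rd diffs: 36, 60, 84.
4th diffs: 24, 24 (constant).
Newton forward-difference form: b_k = -3 + 4·C(k,1) + 24·C(k,2) + 36·C(k,3) + 24·C(k,4).
At k = 11: k = 11, so b_{11} = -3 + 44 + 1320 + 5940 + 7920 = 15221.

15221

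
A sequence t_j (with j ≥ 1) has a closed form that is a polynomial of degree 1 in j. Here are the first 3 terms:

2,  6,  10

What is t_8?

30

1st diffs: 4, 4 (constant).
So t_j = 4j - 2.
Evaluating at j = 8 gives t_8 = 30.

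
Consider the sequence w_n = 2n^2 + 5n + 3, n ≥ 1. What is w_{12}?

w_{12} = 2·12^2 + 5·12 + 3 = 351.

351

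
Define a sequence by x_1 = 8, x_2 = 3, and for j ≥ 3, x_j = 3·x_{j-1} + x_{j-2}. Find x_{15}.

27638297

Applying the relation repeatedly:
x_3 = 17; x_4 = 54; x_5 = 179; …; x_{12} = 767139; x_{13} = 2533688; x_{14} = 8368203; x_{15} = 27638297.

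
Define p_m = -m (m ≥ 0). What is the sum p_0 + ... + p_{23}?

-276

Over m = 0..23: Σm = 276.
Total = (-1)·276 = -276.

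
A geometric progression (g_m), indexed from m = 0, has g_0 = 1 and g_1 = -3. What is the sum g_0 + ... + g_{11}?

Common ratio r = -3.
g_m = 1·(-3)^(m-0).
S = 1·((-3)^12 - 1)/(-3 - 1) = 1·(531441 - 1)/(-4) = -132860.

-132860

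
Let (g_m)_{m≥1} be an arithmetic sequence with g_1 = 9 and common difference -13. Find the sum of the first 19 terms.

-2052

g_m = 9 + (m - 1)·(-13).
g_{19} = -225; S = 19·(9 + (-225))/2 = -2052.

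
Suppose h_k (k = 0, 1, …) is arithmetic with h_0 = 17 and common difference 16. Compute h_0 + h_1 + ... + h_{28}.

6989

h_k = 17 + (k - 0)·16.
h_{28} = 465; S = 29·(17 + 465)/2 = 6989.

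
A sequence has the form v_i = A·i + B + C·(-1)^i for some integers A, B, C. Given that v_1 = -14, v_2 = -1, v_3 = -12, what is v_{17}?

2

The three given values yield: A + B - C = -14; 2A + B + C = -1; 3A + B - C = -12.
Subtracting the first from the second: A + 2C = 13.
Subtracting the second from the third: A - 2C = -11.
Solving: C = 6, A = 1, then B = -9.
So v_i = 1·i + (-9) + 6·(-1)^i; at i=17 this is 2.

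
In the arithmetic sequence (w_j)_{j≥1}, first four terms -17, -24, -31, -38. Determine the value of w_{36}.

Common difference d = -7.
w_j = -17 + (j - 1)·(-7).
w_{36} = -17 + 35·(-7) = -262.

-262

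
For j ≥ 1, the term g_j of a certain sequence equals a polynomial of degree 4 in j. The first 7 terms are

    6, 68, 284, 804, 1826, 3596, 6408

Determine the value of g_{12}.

49748

1st diffs: 62, 216, 520, 1022, 1770, 2812.
2nd diffs: 154, 304, 502, 748, 1042.
3rd diffs: 150, 198, 246, 294.
4th diffs: 48, 48, 48 (constant).
Newton forward-difference form: g_j = 6 + 62·C(j-1,1) + 154·C(j-1,2) + 150·C(j-1,3) + 48·C(j-1,4).
At j = 12: j-1 = 11, so g_{12} = 6 + 682 + 8470 + 24750 + 15840 = 49748.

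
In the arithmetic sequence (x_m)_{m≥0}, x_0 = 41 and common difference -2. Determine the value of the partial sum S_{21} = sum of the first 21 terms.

x_m = 41 + (m - 0)·(-2).
x_{20} = 1; S = 21·(41 + 1)/2 = 441.

441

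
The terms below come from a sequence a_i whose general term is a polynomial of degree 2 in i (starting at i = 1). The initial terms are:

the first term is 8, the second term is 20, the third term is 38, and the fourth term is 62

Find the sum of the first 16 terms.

4928

1st diffs: 12, 18, 24.
2nd diffs: 6, 6 (constant).
Newton forward-difference form: a_i = 8 + 12·C(i-1,1) + 6·C(i-1,2).
Continuing: …, 92, 128, 170, 218, …, a_{16} = 818.
Summing i = 1..16 (16 terms) gives 4928.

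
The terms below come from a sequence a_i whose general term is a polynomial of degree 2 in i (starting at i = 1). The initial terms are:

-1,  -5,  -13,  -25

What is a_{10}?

-181

1st diffs: -4, -8, -12.
2nd diffs: -4, -4 (constant).
So a_i = -2i^2 + 2i - 1.
Evaluating at i = 10 gives a_{10} = -181.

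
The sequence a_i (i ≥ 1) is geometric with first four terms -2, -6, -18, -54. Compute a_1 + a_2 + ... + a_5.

-242

Common ratio r = 3.
a_i = (-2)·3^(i-1).
S = (-2)·(3^5 - 1)/(3 - 1) = (-2)·(243 - 1)/(2) = -242.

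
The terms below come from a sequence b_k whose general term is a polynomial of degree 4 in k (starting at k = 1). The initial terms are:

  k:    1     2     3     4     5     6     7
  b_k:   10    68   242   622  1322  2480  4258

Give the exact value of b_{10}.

15292

1st diffs: 58, 174, 380, 700, 1158, 1778.
2nd diffs: 116, 206, 320, 458, 620.
3rd diffs: 90, 114, 138, 162.
4th diffs: 24, 24, 24 (constant).
So b_k = k^4 + 5k^3 + 3k^2 - k + 2.
Evaluating at k = 10 gives b_{10} = 15292.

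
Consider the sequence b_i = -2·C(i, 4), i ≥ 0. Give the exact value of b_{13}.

-1430

C(13, 4) = 715, so b_{13} = -1430.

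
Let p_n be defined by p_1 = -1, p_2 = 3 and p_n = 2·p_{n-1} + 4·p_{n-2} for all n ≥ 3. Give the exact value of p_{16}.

17629184

Step forward from the initial values:
p_3 = 2; p_4 = 16; p_5 = 40; …; p_{13} = 520192; p_{14} = 1683456; p_{15} = 5447680; p_{16} = 17629184.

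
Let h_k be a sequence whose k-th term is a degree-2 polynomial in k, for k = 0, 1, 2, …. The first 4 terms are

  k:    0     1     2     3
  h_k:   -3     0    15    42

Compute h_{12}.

825

1st diffs: 3, 15, 27.
2nd diffs: 12, 12 (constant).
So h_k = 6k^2 - 3k - 3.
Evaluating at k = 12 gives h_{12} = 825.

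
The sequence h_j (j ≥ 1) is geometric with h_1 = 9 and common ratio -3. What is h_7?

6561

h_j = 9·(-3)^(j-1).
h_7 = 9·(-3)^6 = 6561.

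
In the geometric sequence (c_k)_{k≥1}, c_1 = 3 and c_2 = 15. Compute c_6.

9375

Common ratio r = 5.
c_k = 3·5^(k-1).
c_6 = 3·5^5 = 9375.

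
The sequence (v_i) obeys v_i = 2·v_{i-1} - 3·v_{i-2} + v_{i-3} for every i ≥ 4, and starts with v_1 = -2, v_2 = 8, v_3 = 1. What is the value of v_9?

Applying the relation repeatedly:
v_4 = -24, v_5 = -43, v_6 = -13, v_7 = 79, v_8 = 154, v_9 = 58.

58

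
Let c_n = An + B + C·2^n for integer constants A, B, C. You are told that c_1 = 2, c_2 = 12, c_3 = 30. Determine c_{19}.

2097182

The three given values yield: A + B + 2C = 2; 2A + B + 4C = 12; 3A + B + 8C = 30.
Subtracting the first from the second: A + 2C = 10.
Subtracting the second from the third: A + 4C = 18.
Solving: C = 4, A = 2, then B = -8.
Hence c_{19} = 2·19 + (-8) + 4·524288 = 2097182.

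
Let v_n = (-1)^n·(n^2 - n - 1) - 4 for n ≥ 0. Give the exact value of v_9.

-75

(-1)^9 = -1; n^2 - n - 1 at n=9 is 71; so v_9 = -75.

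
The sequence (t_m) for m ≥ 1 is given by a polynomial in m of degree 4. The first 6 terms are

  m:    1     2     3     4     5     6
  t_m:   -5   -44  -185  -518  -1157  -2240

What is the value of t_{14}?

1st diffs: -39, -141, -333, -639, -1083.
2nd diffs: -102, -192, -306, -444.
3rd diffs: -90, -114, -138.
4th diffs: -24, -24 (constant).
Newton forward-difference form: t_m = -5 + (-39)·C(m-1,1) + (-102)·C(m-1,2) + (-90)·C(m-1,3) + (-24)·C(m-1,4).
At m = 14: m-1 = 13, so t_{14} = -5 - 507 - 7956 - 25740 - 17160 = -51368.

-51368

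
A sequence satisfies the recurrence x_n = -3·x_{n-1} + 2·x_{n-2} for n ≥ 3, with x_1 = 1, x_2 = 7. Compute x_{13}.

x_3 = -19  x_4 = 71  x_5 = -251  …  x_{10} = 143983  x_{11} = -512803  x_{12} = 1826375  x_{13} = -6504731.

-6504731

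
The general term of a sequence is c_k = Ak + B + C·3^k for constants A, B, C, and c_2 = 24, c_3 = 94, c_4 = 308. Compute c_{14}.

19131840

Write the equations: 2A + B + 9C = 24; 3A + B + 27C = 94; 4A + B + 81C = 308.
Subtracting the first from the second: A + 18C = 70.
Subtracting the second from the third: A + 54C = 214.
Solving: C = 4, A = -2, then B = -8.
Hence c_{14} = -2·14 + (-8) + 4·4782969 = 19131840.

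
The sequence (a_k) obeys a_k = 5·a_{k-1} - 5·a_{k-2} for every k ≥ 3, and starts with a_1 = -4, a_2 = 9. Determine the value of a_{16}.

1548125000

Compute successive terms:
a_3 = 65, a_4 = 280, a_5 = 1075, …, a_{13} = 32687500, a_{14} = 118265625, a_{15} = 427890625, a_{16} = 1548125000.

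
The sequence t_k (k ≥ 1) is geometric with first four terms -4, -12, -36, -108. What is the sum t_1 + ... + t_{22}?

-62762119216

Common ratio r = 3.
t_k = (-4)·3^(k-1).
S = (-4)·(3^22 - 1)/(3 - 1) = (-4)·(31381059609 - 1)/(2) = -62762119216.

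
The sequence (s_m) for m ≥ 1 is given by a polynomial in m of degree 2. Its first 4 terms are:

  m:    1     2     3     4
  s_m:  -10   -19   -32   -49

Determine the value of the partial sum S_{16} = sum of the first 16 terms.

1st diffs: -9, -13, -17.
2nd diffs: -4, -4 (constant).
So s_m = -2m^2 - 3m - 5.
Continuing: …, -70, -95, -124, -157, …, s_{16} = -565.
Summing m = 1..16 (16 terms) gives -3480.

-3480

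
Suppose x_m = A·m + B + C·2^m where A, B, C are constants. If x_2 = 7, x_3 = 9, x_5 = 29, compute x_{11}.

Write the equations: 2A + B + 4C = 7; 3A + B + 8C = 9; 5A + B + 32C = 29.
Subtracting the first from the second: A + 4C = 2.
Subtracting the second from the third: 2A + 24C = 20.
Solving: C = 1, A = -2, then B = 7.
So x_m = -2·m + 7 + 1·2^m; at m=11 this is 2033.

2033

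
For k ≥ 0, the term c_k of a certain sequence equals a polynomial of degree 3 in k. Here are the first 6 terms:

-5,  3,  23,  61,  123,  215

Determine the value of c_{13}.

2751

1st diffs: 8, 20, 38, 62, 92.
2nd diffs: 12, 18, 24, 30.
3rd diffs: 6, 6, 6 (constant).
Newton forward-difference form: c_k = -5 + 8·C(k,1) + 12·C(k,2) + 6·C(k,3).
At k = 13: k = 13, so c_{13} = -5 + 104 + 936 + 1716 = 2751.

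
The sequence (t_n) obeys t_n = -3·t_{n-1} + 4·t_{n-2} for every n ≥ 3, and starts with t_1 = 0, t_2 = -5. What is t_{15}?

Iterate the recurrence:
t_3 = 15; t_4 = -65; t_5 = 255; …; t_{12} = -4194305; t_{13} = 16777215; t_{14} = -67108865; t_{15} = 268435455.
(Characteristic roots are 1 and -4.)

268435455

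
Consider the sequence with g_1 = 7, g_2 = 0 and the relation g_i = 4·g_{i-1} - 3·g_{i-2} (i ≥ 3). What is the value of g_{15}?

Step forward from the initial values:
g_3 = -21;  g_4 = -84;  g_5 = -273;  …;  g_{12} = -620004;  g_{13} = -1860033;  g_{14} = -5580120;  g_{15} = -16740381.
(Characteristic roots are 3 and 1.)

-16740381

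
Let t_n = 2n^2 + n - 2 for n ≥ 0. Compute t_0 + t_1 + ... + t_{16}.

3094

Over n = 0..16: Σn = 136, Σn² = 1496.
Total = (2)·1496 + (1)·136 + (-2)·17 = 3094.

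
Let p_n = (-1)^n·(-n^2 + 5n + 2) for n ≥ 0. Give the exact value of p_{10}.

-48

(-1)^10 = 1; -n^2 + 5n + 2 at n=10 is -48; so p_{10} = -48.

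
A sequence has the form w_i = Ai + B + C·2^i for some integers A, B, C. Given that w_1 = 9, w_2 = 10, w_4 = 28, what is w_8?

The three given values yield: A + B + 2C = 9; 2A + B + 4C = 10; 4A + B + 16C = 28.
Subtracting the first from the second: A + 2C = 1.
Subtracting the second from the third: 2A + 12C = 18.
Solving: C = 2, A = -3, then B = 8.
Therefore w_8 = -24 + 8 + 2·256 = 496.

496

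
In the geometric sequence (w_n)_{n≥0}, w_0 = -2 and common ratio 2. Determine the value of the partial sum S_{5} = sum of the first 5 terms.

w_n = (-2)·2^(n-0).
S = (-2)·(2^5 - 1)/(2 - 1) = (-2)·(32 - 1)/(1) = -62.

-62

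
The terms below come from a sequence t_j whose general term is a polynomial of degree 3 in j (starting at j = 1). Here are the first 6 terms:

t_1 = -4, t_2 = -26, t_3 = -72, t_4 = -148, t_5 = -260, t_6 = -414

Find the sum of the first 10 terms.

-5170

1st diffs: -22, -46, -76, -112, -154.
2nd diffs: -24, -30, -36, -42.
3rd diffs: -6, -6, -6 (constant).
Newton forward-difference form: t_j = -4 + (-22)·C(j-1,1) + (-24)·C(j-1,2) + (-6)·C(j-1,3).
Continuing: -616, -872, -1188, -1570.
Summing j = 1..10 (10 terms) gives -5170.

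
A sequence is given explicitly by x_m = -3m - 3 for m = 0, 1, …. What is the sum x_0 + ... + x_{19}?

Over m = 0..19: Σm = 190.
Total = (-3)·190 + (-3)·20 = -630.

-630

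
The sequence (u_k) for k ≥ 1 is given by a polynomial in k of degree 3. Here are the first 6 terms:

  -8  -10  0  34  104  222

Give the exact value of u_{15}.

5424

1st diffs: -2, 10, 34, 70, 118.
2nd diffs: 12, 24, 36, 48.
3rd diffs: 12, 12, 12 (constant).
Newton forward-difference form: u_k = -8 + (-2)·C(k-1,1) + 12·C(k-1,2) + 12·C(k-1,3).
At k = 15: k-1 = 14, so u_{15} = -8 - 28 + 1092 + 4368 = 5424.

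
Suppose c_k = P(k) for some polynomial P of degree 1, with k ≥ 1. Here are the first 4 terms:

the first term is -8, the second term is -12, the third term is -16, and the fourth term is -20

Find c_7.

1st diffs: -4, -4, -4 (constant).
So c_k = -4k - 4.
Evaluating at k = 7 gives c_7 = -32.

-32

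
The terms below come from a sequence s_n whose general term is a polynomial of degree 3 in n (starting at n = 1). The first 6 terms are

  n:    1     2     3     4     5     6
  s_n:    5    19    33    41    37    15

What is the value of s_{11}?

1st diffs: 14, 14, 8, -4, -22.
2nd diffs: 0, -6, -12, -18.
3rd diffs: -6, -6, -6 (constant).
Newton forward-difference form: s_n = 5 + 14·C(n-1,1) + (-6)·C(n-1,3).
At n = 11: n-1 = 10, so s_{11} = 5 + 140 - 720 = -575.

-575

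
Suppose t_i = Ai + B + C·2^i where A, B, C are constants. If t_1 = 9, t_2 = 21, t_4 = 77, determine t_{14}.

Write the equations: A + B + 2C = 9; 2A + B + 4C = 21; 4A + B + 16C = 77.
Subtracting the first from the second: A + 2C = 12.
Subtracting the second from the third: 2A + 12C = 56.
Solving: C = 4, A = 4, then B = -3.
So t_i = 4·i + (-3) + 4·2^i; at i=14 this is 65589.

65589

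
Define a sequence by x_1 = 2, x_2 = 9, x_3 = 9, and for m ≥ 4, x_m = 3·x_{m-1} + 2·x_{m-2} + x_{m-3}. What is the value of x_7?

2204

Iterate the recurrence:
x_4 = 47; x_5 = 168; x_6 = 607; x_7 = 2204.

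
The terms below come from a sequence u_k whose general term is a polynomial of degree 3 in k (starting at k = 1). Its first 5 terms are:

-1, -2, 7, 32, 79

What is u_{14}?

2482

1st diffs: -1, 9, 25, 47.
2nd diffs: 10, 16, 22.
3rd diffs: 6, 6 (constant).
Newton forward-difference form: u_k = -1 + (-1)·C(k-1,1) + 10·C(k-1,2) + 6·C(k-1,3).
At k = 14: k-1 = 13, so u_{14} = -1 - 13 + 780 + 1716 = 2482.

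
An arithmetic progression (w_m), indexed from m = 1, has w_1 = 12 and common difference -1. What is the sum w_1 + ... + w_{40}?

w_m = 12 + (m - 1)·(-1).
w_{40} = -27; S = 40·(12 + (-27))/2 = -300.

-300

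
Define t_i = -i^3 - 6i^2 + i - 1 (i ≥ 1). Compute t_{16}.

-5617

t_{16} = -1·16^3 - 6·16^2 + 1·16 - 1 = -5617.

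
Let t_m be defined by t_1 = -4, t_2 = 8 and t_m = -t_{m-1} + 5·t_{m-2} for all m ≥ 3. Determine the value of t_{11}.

Applying the relation repeatedly:
t_3 = -28, t_4 = 68, t_5 = -208, t_6 = 548, t_7 = -1588, t_8 = 4328, t_9 = -12268, t_{10} = 33908, t_{11} = -95248.

-95248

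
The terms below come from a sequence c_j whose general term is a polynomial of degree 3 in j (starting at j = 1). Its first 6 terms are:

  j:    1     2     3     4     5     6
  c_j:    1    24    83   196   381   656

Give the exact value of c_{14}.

1st diffs: 23, 59, 113, 185, 275.
2nd diffs: 36, 54, 72, 90.
3rd diffs: 18, 18, 18 (constant).
So c_j = 3j^3 + 2j - 4.
Evaluating at j = 14 gives c_{14} = 8256.

8256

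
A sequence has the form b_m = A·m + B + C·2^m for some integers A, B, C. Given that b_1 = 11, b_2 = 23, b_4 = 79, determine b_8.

Write the equations: A + B + 2C = 11; 2A + B + 4C = 23; 4A + B + 16C = 79.
Subtracting the first from the second: A + 2C = 12.
Subtracting the second from the third: 2A + 12C = 56.
Solving: C = 4, A = 4, then B = -1.
Therefore b_8 = 32 + (-1) + 4·256 = 1055.

1055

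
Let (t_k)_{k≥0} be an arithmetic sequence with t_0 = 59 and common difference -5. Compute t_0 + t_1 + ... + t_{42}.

t_k = 59 + (k - 0)·(-5).
t_{42} = -151; S = 43·(59 + (-151))/2 = -1978.

-1978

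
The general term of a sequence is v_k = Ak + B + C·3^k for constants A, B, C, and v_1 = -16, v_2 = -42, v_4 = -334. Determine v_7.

The three given values yield: A + B + 3C = -16; 2A + B + 9C = -42; 4A + B + 81C = -334.
Subtracting the first from the second: A + 6C = -26.
Subtracting the second from the third: 2A + 72C = -292.
Solving: C = -4, A = -2, then B = -2.
So v_k = -2·k + (-2) + (-4)·3^k; at k=7 this is -8764.

-8764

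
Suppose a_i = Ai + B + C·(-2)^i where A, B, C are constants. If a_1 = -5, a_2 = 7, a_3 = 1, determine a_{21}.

-2097035

At i = 1, 2, 3: A + B - 2C = -5; 2A + B + 4C = 7; 3A + B - 8C = 1.
Subtracting the first from the second: A + 6C = 12.
Subtracting the second from the third: A - 12C = -6.
Solving: C = 1, A = 6, then B = -9.
So a_i = 6·i + (-9) + 1·(-2)^i; at i=21 this is -2097035.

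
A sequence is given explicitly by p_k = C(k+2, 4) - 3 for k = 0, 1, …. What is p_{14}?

C(16, 4) = 1820, so p_{14} = 1817.

1817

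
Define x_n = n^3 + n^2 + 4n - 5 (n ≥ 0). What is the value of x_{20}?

x_{20} = 1·20^3 + 1·20^2 + 4·20 - 5 = 8475.

8475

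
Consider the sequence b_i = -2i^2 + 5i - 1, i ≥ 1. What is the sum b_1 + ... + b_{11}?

-693

Over i = 1..11: Σi = 66, Σi² = 506.
Total = (-2)·506 + (5)·66 + (-1)·11 = -693.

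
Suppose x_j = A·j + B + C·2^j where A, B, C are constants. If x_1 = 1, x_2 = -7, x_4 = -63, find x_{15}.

Write the equations: A + B + 2C = 1; 2A + B + 4C = -7; 4A + B + 16C = -63.
Subtracting the first from the second: A + 2C = -8.
Subtracting the second from the third: 2A + 12C = -56.
Solving: C = -5, A = 2, then B = 9.
So x_j = 2·j + 9 + (-5)·2^j; at j=15 this is -163801.

-163801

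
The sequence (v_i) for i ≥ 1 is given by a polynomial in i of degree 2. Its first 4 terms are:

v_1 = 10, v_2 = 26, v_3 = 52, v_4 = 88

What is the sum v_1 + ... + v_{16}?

7680

1st diffs: 16, 26, 36.
2nd diffs: 10, 10 (constant).
So v_i = 5i^2 + i + 4.
Continuing: …, 134, 190, 256, 332, …, v_{16} = 1300.
Summing i = 1..16 (16 terms) gives 7680.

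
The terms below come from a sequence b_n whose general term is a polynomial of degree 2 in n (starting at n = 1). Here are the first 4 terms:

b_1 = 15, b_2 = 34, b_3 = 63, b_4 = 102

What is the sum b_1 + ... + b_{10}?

2205

1st diffs: 19, 29, 39.
2nd diffs: 10, 10 (constant).
So b_n = 5n^2 + 4n + 6.
Continuing: …, 151, 210, 279, 358, …, b_{10} = 546.
Summing n = 1..10 (10 terms) gives 2205.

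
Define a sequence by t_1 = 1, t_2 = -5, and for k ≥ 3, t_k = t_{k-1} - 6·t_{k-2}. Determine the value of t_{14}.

Compute successive terms:
t_3 = -11, t_4 = 19, t_5 = 85, …, t_{11} = -12155, t_{12} = -42509, t_{13} = 30421, t_{14} = 285475.

285475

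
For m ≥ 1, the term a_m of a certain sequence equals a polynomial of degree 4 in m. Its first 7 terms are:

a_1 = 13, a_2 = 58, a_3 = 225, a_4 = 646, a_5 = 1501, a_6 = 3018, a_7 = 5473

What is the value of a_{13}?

61405

1st diffs: 45, 167, 421, 855, 1517, 2455.
2nd diffs: 122, 254, 434, 662, 938.
3rd diffs: 132, 180, 228, 276.
4th diffs: 48, 48, 48 (constant).
So a_m = 2m^4 + 2m^3 - m^2 + 4m + 6.
Evaluating at m = 13 gives a_{13} = 61405.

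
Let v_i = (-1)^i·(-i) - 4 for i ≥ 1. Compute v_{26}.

(-1)^26 = 1; -i at i=26 is -26; so v_{26} = -30.

-30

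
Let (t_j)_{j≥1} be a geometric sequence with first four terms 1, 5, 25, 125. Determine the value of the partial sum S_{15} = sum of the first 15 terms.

7629394531

Common ratio r = 5.
t_j = 1·5^(j-1).
S = 1·(5^15 - 1)/(5 - 1) = 1·(30517578125 - 1)/(4) = 7629394531.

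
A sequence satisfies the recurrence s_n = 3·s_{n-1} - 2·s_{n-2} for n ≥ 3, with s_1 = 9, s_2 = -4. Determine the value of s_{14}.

-106474

Iterate the recurrence:
s_3 = -30, s_4 = -82, s_5 = -186, …, s_{11} = -13290, s_{12} = -26602, s_{13} = -53226, s_{14} = -106474.
(Characteristic roots are 2 and 1.)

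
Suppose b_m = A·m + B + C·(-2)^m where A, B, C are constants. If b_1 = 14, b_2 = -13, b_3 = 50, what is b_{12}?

Plug in m = 1, 2, 3: A + B - 2C = 14; 2A + B + 4C = -13; 3A + B - 8C = 50.
Subtracting the first from the second: A + 6C = -27.
Subtracting the second from the third: A - 12C = 63.
Solving: C = -5, A = 3, then B = 1.
Therefore b_{12} = 36 + 1 + (-5)·4096 = -20443.

-20443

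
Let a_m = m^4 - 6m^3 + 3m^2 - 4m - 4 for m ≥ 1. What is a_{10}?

4256

a_{10} = 1·10^4 - 6·10^3 + 3·10^2 - 4·10 - 4 = 4256.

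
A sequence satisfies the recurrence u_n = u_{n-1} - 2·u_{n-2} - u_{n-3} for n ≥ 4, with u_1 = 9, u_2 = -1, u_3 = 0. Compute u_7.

27

Applying the relation repeatedly:
u_4 = -7;  u_5 = -6;  u_6 = 8;  u_7 = 27.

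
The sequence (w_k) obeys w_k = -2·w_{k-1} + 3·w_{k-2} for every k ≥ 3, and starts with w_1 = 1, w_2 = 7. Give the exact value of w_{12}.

265723

Iterate the recurrence:
w_3 = -11; w_4 = 43; w_5 = -119; w_6 = 367; w_7 = -1091; w_8 = 3283; w_9 = -9839; w_{10} = 29527; w_{11} = -88571; w_{12} = 265723.
(Characteristic roots are 1 and -3.)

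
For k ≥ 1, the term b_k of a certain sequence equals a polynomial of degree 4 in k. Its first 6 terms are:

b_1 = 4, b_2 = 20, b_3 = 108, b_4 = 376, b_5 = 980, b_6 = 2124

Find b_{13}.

52468

1st diffs: 16, 88, 268, 604, 1144.
2nd diffs: 72, 180, 336, 540.
3rd diffs: 108, 156, 204.
4th diffs: 48, 48 (constant).
Newton forward-difference form: b_k = 4 + 16·C(k-1,1) + 72·C(k-1,2) + 108·C(k-1,3) + 48·C(k-1,4).
At k = 13: k-1 = 12, so b_{13} = 4 + 192 + 4752 + 23760 + 23760 = 52468.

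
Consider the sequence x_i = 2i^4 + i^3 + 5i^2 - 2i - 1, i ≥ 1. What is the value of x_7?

x_7 = 2·7^4 + 1·7^3 + 5·7^2 - 2·7 - 1 = 5375.

5375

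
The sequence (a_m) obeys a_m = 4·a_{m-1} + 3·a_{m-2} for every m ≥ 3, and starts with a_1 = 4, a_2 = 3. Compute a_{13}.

106649916

Step forward from the initial values:
a_3 = 24; a_4 = 105; a_5 = 492; …; a_{10} = 1063635; a_{11} = 4941384; a_{12} = 22956441; a_{13} = 106649916.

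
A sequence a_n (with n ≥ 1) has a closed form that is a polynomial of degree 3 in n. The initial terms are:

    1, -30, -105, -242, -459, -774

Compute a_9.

-2487

1st diffs: -31, -75, -137, -217, -315.
2nd diffs: -44, -62, -80, -98.
3rd diffs: -18, -18, -18 (constant).
So a_n = -3n^3 - 4n^2 + 2n + 6.
Evaluating at n = 9 gives a_9 = -2487.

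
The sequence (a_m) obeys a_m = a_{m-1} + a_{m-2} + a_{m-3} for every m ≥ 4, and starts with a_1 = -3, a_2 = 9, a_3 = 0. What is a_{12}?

Step forward from the initial values:
a_4 = 6, a_5 = 15, a_6 = 21, a_7 = 42, a_8 = 78, a_9 = 141, a_{10} = 261, a_{11} = 480, a_{12} = 882.

882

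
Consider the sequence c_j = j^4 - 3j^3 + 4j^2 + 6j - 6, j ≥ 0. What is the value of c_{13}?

c_{13} = 1·13^4 - 3·13^3 + 4·13^2 + 6·13 - 6 = 22718.

22718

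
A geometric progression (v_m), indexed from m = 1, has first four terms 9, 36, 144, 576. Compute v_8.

147456

Common ratio r = 4.
v_m = 9·4^(m-1).
v_8 = 9·4^7 = 147456.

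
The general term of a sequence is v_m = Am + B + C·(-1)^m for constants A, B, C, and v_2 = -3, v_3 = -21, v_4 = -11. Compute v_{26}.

-99

Write the equations: 2A + B + C = -3; 3A + B - C = -21; 4A + B + C = -11.
Subtracting the first from the second: A - 2C = -18.
Subtracting the second from the third: A + 2C = 10.
Solving: C = 7, A = -4, then B = -2.
So v_m = -4·m + (-2) + 7·(-1)^m; at m=26 this is -99.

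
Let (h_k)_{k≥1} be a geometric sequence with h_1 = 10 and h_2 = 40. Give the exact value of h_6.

10240

Common ratio r = 4.
h_k = 10·4^(k-1).
h_6 = 10·4^5 = 10240.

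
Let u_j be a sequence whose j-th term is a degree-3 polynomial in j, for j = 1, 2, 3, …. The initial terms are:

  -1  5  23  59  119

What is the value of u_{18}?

5813

1st diffs: 6, 18, 36, 60.
2nd diffs: 12, 18, 24.
3rd diffs: 6, 6 (constant).
Newton forward-difference form: u_j = -1 + 6·C(j-1,1) + 12·C(j-1,2) + 6·C(j-1,3).
At j = 18: j-1 = 17, so u_{18} = -1 + 102 + 1632 + 4080 = 5813.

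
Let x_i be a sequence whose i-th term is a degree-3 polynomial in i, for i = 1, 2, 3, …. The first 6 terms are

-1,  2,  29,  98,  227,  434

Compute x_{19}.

1st diffs: 3, 27, 69, 129, 207.
2nd diffs: 24, 42, 60, 78.
3rd diffs: 18, 18, 18 (constant).
Newton forward-difference form: x_i = -1 + 3·C(i-1,1) + 24·C(i-1,2) + 18·C(i-1,3).
At i = 19: i-1 = 18, so x_{19} = -1 + 54 + 3672 + 14688 = 18413.

18413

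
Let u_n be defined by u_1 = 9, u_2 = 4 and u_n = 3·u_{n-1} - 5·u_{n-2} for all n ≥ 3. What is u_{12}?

u_3 = -33, u_4 = -119, u_5 = -192, u_6 = 19, u_7 = 1017, u_8 = 2956, u_9 = 3783, u_{10} = -3431, u_{11} = -29208, u_{12} = -70469.

-70469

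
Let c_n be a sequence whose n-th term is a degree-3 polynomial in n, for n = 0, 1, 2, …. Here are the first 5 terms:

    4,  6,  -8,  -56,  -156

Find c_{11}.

-3824

1st diffs: 2, -14, -48, -100.
2nd diffs: -16, -34, -52.
3rd diffs: -18, -18 (constant).
Newton forward-difference form: c_n = 4 + 2·C(n,1) + (-16)·C(n,2) + (-18)·C(n,3).
At n = 11: n = 11, so c_{11} = 4 + 22 - 880 - 2970 = -3824.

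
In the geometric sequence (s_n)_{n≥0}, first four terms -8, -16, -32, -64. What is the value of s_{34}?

-137438953472

Common ratio r = 2.
s_n = (-8)·2^(n-0).
s_{34} = (-8)·2^34 = -137438953472.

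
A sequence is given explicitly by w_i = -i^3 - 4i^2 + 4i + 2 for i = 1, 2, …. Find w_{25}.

w_{25} = -1·25^3 - 4·25^2 + 4·25 + 2 = -18023.

-18023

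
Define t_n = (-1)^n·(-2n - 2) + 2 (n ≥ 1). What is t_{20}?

-40

(-1)^20 = 1; -2n - 2 at n=20 is -42; so t_{20} = -40.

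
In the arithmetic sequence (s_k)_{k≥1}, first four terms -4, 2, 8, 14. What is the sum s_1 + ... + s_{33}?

3036

Common difference d = 6.
s_k = -4 + (k - 1)·6.
s_{33} = 188; S = 33·(-4 + 188)/2 = 3036.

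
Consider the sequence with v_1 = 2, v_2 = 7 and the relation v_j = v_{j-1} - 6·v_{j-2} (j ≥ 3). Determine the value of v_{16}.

1633273

Applying the relation repeatedly:
v_3 = -5, v_4 = -47, v_5 = -17, …, v_{13} = -145793, v_{14} = -151703, v_{15} = 723055, v_{16} = 1633273.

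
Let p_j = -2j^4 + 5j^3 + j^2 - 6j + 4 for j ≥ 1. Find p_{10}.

p_{10} = -2·10^4 + 5·10^3 + 1·10^2 - 6·10 + 4 = -14956.

-14956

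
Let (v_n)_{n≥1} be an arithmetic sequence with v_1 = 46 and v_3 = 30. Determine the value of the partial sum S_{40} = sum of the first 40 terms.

-4400

Common difference d = (30 - 46) / (3 - 1) = -8.
v_n = 46 + (n - 1)·(-8).
v_{40} = -266; S = 40·(46 + (-266))/2 = -4400.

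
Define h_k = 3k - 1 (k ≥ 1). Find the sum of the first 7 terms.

77

Over k = 1..7: Σk = 28.
Total = (3)·28 + (-1)·7 = 77.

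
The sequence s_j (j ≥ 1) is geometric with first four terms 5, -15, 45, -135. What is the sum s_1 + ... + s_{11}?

221435

Common ratio r = -3.
s_j = 5·(-3)^(j-1).
S = 5·((-3)^11 - 1)/(-3 - 1) = 5·(-177147 - 1)/(-4) = 221435.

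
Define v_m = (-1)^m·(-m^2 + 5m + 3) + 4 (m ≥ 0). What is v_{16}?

(-1)^16 = 1; -m^2 + 5m + 3 at m=16 is -173; so v_{16} = -169.

-169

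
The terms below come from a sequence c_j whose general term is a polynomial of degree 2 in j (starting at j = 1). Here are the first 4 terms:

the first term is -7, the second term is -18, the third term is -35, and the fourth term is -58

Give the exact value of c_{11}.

1st diffs: -11, -17, -23.
2nd diffs: -6, -6 (constant).
So c_j = -3j^2 - 2j - 2.
Evaluating at j = 11 gives c_{11} = -387.

-387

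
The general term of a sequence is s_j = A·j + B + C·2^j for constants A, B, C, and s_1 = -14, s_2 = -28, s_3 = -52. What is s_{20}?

Write the equations: A + B + 2C = -14; 2A + B + 4C = -28; 3A + B + 8C = -52.
Subtracting the first from the second: A + 2C = -14.
Subtracting the second from the third: A + 4C = -24.
Solving: C = -5, A = -4, then B = 0.
Therefore s_{20} = -80 + 0 + (-5)·1048576 = -5242960.

-5242960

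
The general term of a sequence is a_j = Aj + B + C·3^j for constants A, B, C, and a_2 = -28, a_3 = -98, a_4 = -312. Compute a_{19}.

-4649045826

At j = 2, 3, 4: 2A + B + 9C = -28; 3A + B + 27C = -98; 4A + B + 81C = -312.
Subtracting the first from the second: A + 18C = -70.
Subtracting the second from the third: A + 54C = -214.
Solving: C = -4, A = 2, then B = 4.
Therefore a_{19} = 38 + 4 + (-4)·1162261467 = -4649045826.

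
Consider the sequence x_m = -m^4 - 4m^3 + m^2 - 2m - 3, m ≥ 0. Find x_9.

x_9 = -1·9^4 - 4·9^3 + 1·9^2 - 2·9 - 3 = -9417.

-9417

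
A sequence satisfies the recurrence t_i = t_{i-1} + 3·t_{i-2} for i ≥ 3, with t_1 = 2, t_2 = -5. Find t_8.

Compute successive terms:
t_3 = 1;  t_4 = -14;  t_5 = -11;  t_6 = -53;  t_7 = -86;  t_8 = -245.

-245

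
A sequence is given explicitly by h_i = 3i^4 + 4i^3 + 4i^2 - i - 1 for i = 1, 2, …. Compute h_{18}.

h_{18} = 3·18^4 + 4·18^3 + 4·18^2 - 1·18 - 1 = 339533.

339533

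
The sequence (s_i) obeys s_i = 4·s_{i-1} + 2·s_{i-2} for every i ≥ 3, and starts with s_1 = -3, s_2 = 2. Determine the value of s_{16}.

Compute successive terms:
s_3 = 2;  s_4 = 12;  s_5 = 52;  …;  s_{13} = 8008512;  s_{14} = 35633792;  s_{15} = 158552192;  s_{16} = 705476352.

705476352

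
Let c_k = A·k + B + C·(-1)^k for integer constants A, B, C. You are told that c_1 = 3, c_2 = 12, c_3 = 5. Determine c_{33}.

Write the equations: A + B - C = 3; 2A + B + C = 12; 3A + B - C = 5.
Subtracting the first from the second: A + 2C = 9.
Subtracting the second from the third: A - 2C = -7.
Solving: C = 4, A = 1, then B = 6.
So c_k = 1·k + 6 + 4·(-1)^k; at k=33 this is 35.

35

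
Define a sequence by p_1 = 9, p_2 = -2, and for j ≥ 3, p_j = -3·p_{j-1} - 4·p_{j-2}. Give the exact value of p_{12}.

Applying the relation repeatedly:
p_3 = -30;  p_4 = 98;  p_5 = -174;  p_6 = 130;  p_7 = 306;  p_8 = -1438;  p_9 = 3090;  p_{10} = -3518;  p_{11} = -1806;  p_{12} = 19490.

19490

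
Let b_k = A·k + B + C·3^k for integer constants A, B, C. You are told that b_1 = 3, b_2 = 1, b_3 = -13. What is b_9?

-19645

At k = 1, 2, 3: A + B + 3C = 3; 2A + B + 9C = 1; 3A + B + 27C = -13.
Subtracting the first from the second: A + 6C = -2.
Subtracting the second from the third: A + 18C = -14.
Solving: C = -1, A = 4, then B = 2.
Therefore b_9 = 36 + 2 + (-1)·19683 = -19645.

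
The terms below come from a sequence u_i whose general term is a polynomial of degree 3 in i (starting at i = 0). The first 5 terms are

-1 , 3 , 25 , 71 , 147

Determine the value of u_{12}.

2555

1st diffs: 4, 22, 46, 76.
2nd diffs: 18, 24, 30.
3rd diffs: 6, 6 (constant).
Newton forward-difference form: u_i = -1 + 4·C(i,1) + 18·C(i,2) + 6·C(i,3).
At i = 12: i = 12, so u_{12} = -1 + 48 + 1188 + 1320 = 2555.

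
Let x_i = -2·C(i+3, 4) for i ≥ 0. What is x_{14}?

-4760

C(17, 4) = 2380, so x_{14} = -4760.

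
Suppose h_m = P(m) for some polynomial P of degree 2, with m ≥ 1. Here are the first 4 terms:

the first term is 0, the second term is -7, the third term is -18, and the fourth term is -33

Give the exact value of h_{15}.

1st diffs: -7, -11, -15.
2nd diffs: -4, -4 (constant).
So h_m = -2m^2 - m + 3.
Evaluating at m = 15 gives h_{15} = -462.

-462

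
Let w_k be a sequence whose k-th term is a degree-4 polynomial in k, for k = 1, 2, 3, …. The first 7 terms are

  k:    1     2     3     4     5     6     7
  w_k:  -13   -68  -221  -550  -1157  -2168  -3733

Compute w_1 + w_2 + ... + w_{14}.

1st diffs: -55, -153, -329, -607, -1011, -1565.
2nd diffs: -98, -176, -278, -404, -554.
3rd diffs: -78, -102, -126, -150.
4th diffs: -24, -24, -24 (constant).
Newton forward-difference form: w_k = -13 + (-55)·C(k-1,1) + (-98)·C(k-1,2) + (-78)·C(k-1,3) + (-24)·C(k-1,4).
Continuing: …, -6026, -9245, -13612, -19373, …, w_{14} = -47840.
Summing k = 1..14 (14 terms) gives -166985.

-166985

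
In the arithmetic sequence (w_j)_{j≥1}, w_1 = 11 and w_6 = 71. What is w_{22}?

Common difference d = (71 - 11) / (6 - 1) = 12.
w_j = 11 + (j - 1)·12.
w_{22} = 11 + 21·12 = 263.

263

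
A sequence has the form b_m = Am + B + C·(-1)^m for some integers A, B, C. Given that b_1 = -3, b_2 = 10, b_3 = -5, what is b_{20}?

At m = 1, 2, 3: A + B - C = -3; 2A + B + C = 10; 3A + B - C = -5.
Subtracting the first from the second: A + 2C = 13.
Subtracting the second from the third: A - 2C = -15.
Solving: C = 7, A = -1, then B = 5.
Therefore b_{20} = -20 + 5 + 7·1 = -8.

-8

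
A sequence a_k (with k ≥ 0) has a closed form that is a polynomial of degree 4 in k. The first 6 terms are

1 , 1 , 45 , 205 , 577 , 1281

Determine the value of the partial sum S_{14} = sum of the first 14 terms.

136150

1st diffs: 0, 44, 160, 372, 704.
2nd diffs: 44, 116, 212, 332.
3rd diffs: 72, 96, 120.
4th diffs: 24, 24 (constant).
Newton forward-difference form: a_k = 1 + 44·C(k,2) + 72·C(k,3) + 24·C(k,4).
Continuing: …, 2461, 4285, 6945, 10657, …, a_{13} = 41185.
Summing k = 0..13 (14 terms) gives 136150.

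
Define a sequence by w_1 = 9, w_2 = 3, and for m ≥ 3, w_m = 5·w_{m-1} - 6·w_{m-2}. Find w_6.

Compute successive terms:
w_3 = -39, w_4 = -213, w_5 = -831, w_6 = -2877.
(Characteristic roots are 3 and 2.)

-2877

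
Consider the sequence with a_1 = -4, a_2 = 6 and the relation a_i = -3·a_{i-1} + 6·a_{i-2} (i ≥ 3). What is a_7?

-13986

a_3 = -42;  a_4 = 162;  a_5 = -738;  a_6 = 3186;  a_7 = -13986.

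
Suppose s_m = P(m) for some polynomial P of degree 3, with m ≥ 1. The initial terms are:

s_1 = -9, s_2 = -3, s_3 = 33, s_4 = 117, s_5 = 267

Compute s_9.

1887

1st diffs: 6, 36, 84, 150.
2nd diffs: 30, 48, 66.
3rd diffs: 18, 18 (constant).
Newton forward-difference form: s_m = -9 + 6·C(m-1,1) + 30·C(m-1,2) + 18·C(m-1,3).
At m = 9: m-1 = 8, so s_9 = -9 + 48 + 840 + 1008 = 1887.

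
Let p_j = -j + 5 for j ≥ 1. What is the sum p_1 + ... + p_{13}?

Over j = 1..13: Σj = 91.
Total = (-1)·91 + (5)·13 = -26.

-26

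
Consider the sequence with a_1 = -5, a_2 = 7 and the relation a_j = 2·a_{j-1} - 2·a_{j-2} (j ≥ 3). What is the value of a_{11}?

384

a_3 = 24, a_4 = 34, a_5 = 20, a_6 = -28, a_7 = -96, a_8 = -136, a_9 = -80, a_{10} = 112, a_{11} = 384.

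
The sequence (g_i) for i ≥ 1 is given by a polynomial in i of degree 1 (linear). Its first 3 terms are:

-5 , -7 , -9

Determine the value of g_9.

-21

1st diffs: -2, -2 (constant).
So g_i = -2i - 3.
Evaluating at i = 9 gives g_9 = -21.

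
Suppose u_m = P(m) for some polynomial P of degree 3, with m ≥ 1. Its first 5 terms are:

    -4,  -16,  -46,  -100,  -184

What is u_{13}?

-2656

1st diffs: -12, -30, -54, -84.
2nd diffs: -18, -24, -30.
3rd diffs: -6, -6 (constant).
Newton forward-difference form: u_m = -4 + (-12)·C(m-1,1) + (-18)·C(m-1,2) + (-6)·C(m-1,3).
At m = 13: m-1 = 12, so u_{13} = -4 - 144 - 1188 - 1320 = -2656.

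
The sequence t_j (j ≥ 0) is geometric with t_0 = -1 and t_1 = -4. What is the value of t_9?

Common ratio r = 4.
t_j = (-1)·4^(j-0).
t_9 = (-1)·4^9 = -262144.

-262144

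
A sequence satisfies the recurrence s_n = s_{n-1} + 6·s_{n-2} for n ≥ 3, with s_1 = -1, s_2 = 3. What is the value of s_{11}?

Compute successive terms:
s_3 = -3; s_4 = 15; s_5 = -3; s_6 = 87; s_7 = 69; s_8 = 591; s_9 = 1005; s_{10} = 4551; s_{11} = 10581.
(Characteristic roots are 3 and -2.)

10581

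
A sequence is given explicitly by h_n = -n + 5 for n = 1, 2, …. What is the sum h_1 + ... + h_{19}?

Over n = 1..19: Σn = 190.
Total = (-1)·190 + (5)·19 = -95.

-95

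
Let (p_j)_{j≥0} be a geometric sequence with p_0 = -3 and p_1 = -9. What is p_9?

-59049

Common ratio r = 3.
p_j = (-3)·3^(j-0).
p_9 = (-3)·3^9 = -59049.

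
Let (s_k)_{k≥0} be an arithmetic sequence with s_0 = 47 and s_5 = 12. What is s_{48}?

Common difference d = (12 - 47) / (5 - 0) = -7.
s_k = 47 + (k - 0)·(-7).
s_{48} = 47 + 48·(-7) = -289.

-289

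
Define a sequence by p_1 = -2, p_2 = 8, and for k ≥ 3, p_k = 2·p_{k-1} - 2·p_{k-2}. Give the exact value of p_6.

-32

Step forward from the initial values:
p_3 = 20, p_4 = 24, p_5 = 8, p_6 = -32.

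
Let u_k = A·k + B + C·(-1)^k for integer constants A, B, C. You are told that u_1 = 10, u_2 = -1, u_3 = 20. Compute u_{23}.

120

Write the equations: A + B - C = 10; 2A + B + C = -1; 3A + B - C = 20.
Subtracting the first from the second: A + 2C = -11.
Subtracting the second from the third: A - 2C = 21.
Solving: C = -8, A = 5, then B = -3.
Hence u_{23} = 5·23 + (-3) + (-8)·(-1) = 120.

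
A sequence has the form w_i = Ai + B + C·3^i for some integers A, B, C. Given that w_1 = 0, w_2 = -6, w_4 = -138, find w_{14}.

-9565854

Plug in i = 1, 2, 4: A + B + 3C = 0; 2A + B + 9C = -6; 4A + B + 81C = -138.
Subtracting the first from the second: A + 6C = -6.
Subtracting the second from the third: 2A + 72C = -132.
Solving: C = -2, A = 6, then B = 0.
So w_i = 6·i + 0 + (-2)·3^i; at i=14 this is -9565854.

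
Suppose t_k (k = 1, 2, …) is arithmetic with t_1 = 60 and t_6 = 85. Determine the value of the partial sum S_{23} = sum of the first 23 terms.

2645

Common difference d = (85 - 60) / (6 - 1) = 5.
t_k = 60 + (k - 1)·5.
t_{23} = 170; S = 23·(60 + 170)/2 = 2645.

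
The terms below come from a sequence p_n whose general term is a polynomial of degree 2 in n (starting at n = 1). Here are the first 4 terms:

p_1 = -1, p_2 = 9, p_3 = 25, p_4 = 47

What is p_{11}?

369

1st diffs: 10, 16, 22.
2nd diffs: 6, 6 (constant).
Newton forward-difference form: p_n = -1 + 10·C(n-1,1) + 6·C(n-1,2).
At n = 11: n-1 = 10, so p_{11} = -1 + 100 + 270 = 369.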